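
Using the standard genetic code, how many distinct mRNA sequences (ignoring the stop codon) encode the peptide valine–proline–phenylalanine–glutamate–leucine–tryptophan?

Val: 4 codons.
Pro: 4 codons.
Phe: 2 codons.
Glu: 2 codons.
Leu: 6 codons.
Trp: 1 codon.
4 × 4 × 2 × 2 × 6 × 1 = 384.

384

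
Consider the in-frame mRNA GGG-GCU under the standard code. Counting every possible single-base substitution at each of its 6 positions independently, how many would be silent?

6

Codon 1 (GGG, Gly): 3 synonymous substitutions.
Codon 2 (GCU, Ala): 3 synonymous substitutions.
Total: 3 + 3 = 6.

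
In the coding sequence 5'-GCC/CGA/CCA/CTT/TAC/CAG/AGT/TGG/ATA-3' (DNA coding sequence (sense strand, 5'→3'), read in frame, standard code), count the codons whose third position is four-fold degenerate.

Codon 1 GCC (Ala): third position 4-fold.
Codon 2 CGA (Arg): third position 4-fold.
Codon 3 CCA (Pro): third position 4-fold.
Codon 4 CTT (Leu): third position 4-fold.
Codon 5 TAC (Tyr): third position 2-fold.
Codon 6 CAG (Gln): third position 2-fold.
Codon 7 AGT (Ser): third position 2-fold.
Codon 8 TGG (Trp): third position 1-fold.
Codon 9 ATA (Ile): third position 3-fold.
Four-fold degenerate third positions: 4.

4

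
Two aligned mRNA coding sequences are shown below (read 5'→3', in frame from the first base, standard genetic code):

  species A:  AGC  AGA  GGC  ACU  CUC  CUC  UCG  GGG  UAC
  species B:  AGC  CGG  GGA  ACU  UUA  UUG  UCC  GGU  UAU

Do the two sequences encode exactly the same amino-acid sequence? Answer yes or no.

Codon 1: AGC Ser / AGC Ser — identical.
Codon 2: AGA Arg / CGG Arg — synonymous.
Codon 3: GGC Gly / GGA Gly — synonymous.
Codon 4: ACU Thr / ACU Thr — identical.
Codon 5: CUC Leu / UUA Leu — synonymous.
Codon 6: CUC Leu / UUG Leu — synonymous.
Codon 7: UCG Ser / UCC Ser — synonymous.
Codon 8: GGG Gly / GGU Gly — synonymous.
Codon 9: UAC Tyr / UAU Tyr — synonymous.
Nonsynonymous differences: 0 → same protein.

yes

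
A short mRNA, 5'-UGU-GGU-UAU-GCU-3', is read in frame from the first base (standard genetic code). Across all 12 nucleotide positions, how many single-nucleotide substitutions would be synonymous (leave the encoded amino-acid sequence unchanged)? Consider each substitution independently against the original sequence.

Codon 1 (UGU, Cys): 1 synonymous substitution.
Codon 2 (GGU, Gly): 3 synonymous substitutions.
Codon 3 (UAU, Tyr): 1 synonymous substitution.
Codon 4 (GCU, Ala): 3 synonymous substitutions.
Total: 1 + 3 + 1 + 3 = 8.

8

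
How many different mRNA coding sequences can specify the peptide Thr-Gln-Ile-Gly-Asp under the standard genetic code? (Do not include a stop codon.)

192

Thr: 4 codons.
Gln: 2 codons.
Ile: 3 codons.
Gly: 4 codons.
Asp: 2 codons.
4 × 2 × 3 × 4 × 2 = 192.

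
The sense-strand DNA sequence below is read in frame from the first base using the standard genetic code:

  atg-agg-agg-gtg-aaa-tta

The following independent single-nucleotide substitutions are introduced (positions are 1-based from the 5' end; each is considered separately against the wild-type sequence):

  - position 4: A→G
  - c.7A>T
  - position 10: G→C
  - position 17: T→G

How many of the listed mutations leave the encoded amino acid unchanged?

0

Codon 2: AGG (Arg) → GGG (Gly) — missense.
Codon 3: AGG (Arg) → TGG (Trp) — missense.
Codon 4: GTG (Val) → CTG (Leu) — missense.
Codon 6: TTA (Leu) → TGA (Stop) — nonsense.
Synonymous: 0 of 4.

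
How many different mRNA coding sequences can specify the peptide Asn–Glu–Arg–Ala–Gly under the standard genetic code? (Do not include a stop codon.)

Asn: 2 codons.
Glu: 2 codons.
Arg: 6 codons.
Ala: 4 codons.
Gly: 4 codons.
2 × 2 × 6 × 4 × 4 = 384.

384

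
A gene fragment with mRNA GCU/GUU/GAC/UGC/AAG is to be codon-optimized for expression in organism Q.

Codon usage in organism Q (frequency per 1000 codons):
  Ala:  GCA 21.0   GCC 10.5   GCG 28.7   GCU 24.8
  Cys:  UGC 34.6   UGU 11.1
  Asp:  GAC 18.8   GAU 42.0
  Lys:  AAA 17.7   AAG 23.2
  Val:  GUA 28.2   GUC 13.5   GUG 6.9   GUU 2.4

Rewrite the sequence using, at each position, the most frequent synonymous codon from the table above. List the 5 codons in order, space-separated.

Codon 1 (Ala): best is GCG at 28.7.
Codon 2 (Val): best is GUA at 28.2.
Codon 3 (Asp): best is GAU at 42.0.
Codon 4 (Cys): best is UGC at 34.6.
Codon 5 (Lys): best is AAG at 23.2.

GCG GUA GAU UGC AAG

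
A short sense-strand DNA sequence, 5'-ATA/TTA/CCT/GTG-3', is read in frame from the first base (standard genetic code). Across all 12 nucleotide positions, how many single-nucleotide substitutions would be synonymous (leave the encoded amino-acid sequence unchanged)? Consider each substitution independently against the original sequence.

10

Codon 1 (ATA, Ile): 2 synonymous substitutions.
Codon 2 (TTA, Leu): 2 synonymous substitutions.
Codon 3 (CCT, Pro): 3 synonymous substitutions.
Codon 4 (GTG, Val): 3 synonymous substitutions.
Total: 2 + 2 + 3 + 3 = 10.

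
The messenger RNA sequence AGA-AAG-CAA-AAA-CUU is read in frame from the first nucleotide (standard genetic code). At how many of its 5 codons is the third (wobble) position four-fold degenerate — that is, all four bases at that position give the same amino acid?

1

Codon 1 AGA (Arg): third position 2-fold.
Codon 2 AAG (Lys): third position 2-fold.
Codon 3 CAA (Gln): third position 2-fold.
Codon 4 AAA (Lys): third position 2-fold.
Codon 5 CUU (Leu): third position 4-fold.
Four-fold degenerate third positions: 1.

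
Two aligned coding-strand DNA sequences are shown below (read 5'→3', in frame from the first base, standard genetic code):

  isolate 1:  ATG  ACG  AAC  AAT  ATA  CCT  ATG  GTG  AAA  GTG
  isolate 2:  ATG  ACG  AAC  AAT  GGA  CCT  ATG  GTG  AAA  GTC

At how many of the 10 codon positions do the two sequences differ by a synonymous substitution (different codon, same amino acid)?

1

Codon 1: ATG Met / ATG Met — identical.
Codon 2: ACG Thr / ACG Thr — identical.
Codon 3: AAC Asn / AAC Asn — identical.
Codon 4: AAT Asn / AAT Asn — identical.
Codon 5: ATA Ile / GGA Gly — nonsynonymous.
Codon 6: CCT Pro / CCT Pro — identical.
Codon 7: ATG Met / ATG Met — identical.
Codon 8: GTG Val / GTG Val — identical.
Codon 9: AAA Lys / AAA Lys — identical.
Codon 10: GTG Val / GTC Val — synonymous.
Synonymous differences: 1.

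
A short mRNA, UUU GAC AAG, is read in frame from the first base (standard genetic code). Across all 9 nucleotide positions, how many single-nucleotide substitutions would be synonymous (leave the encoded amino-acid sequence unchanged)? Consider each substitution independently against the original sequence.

3

Codon 1 (UUU, Phe): 1 synonymous substitution.
Codon 2 (GAC, Asp): 1 synonymous substitution.
Codon 3 (AAG, Lys): 1 synonymous substitution.
Total: 1 + 1 + 1 = 3.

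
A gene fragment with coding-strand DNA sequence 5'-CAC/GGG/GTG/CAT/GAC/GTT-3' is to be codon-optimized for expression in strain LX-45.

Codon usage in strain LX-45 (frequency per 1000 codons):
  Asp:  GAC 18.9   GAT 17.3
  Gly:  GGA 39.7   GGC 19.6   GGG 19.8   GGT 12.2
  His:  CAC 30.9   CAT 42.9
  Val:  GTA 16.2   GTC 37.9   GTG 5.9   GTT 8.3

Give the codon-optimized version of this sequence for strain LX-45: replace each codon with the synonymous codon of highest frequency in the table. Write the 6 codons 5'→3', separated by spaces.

CAT GGA GTC CAT GAC GTC

Codon 1 (His): best is CAT at 42.9.
Codon 2 (Gly): best is GGA at 39.7.
Codon 3 (Val): best is GTC at 37.9.
Codon 4 (His): best is CAT at 42.9.
Codon 5 (Asp): best is GAC at 18.9.
Codon 6 (Val): best is GTC at 37.9.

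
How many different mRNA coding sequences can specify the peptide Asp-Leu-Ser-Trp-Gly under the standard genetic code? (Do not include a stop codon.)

288

Asp: 2 codons.
Leu: 6 codons.
Ser: 6 codons.
Trp: 1 codon.
Gly: 4 codons.
2 × 6 × 6 × 1 × 4 = 288.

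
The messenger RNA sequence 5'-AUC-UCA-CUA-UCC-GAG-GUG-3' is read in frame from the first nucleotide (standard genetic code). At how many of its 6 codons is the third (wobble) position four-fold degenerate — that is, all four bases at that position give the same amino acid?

4

Codon 1 AUC (Ile): third position 3-fold.
Codon 2 UCA (Ser): third position 4-fold.
Codon 3 CUA (Leu): third position 4-fold.
Codon 4 UCC (Ser): third position 4-fold.
Codon 5 GAG (Glu): third position 2-fold.
Codon 6 GUG (Val): third position 4-fold.
Four-fold degenerate third positions: 4.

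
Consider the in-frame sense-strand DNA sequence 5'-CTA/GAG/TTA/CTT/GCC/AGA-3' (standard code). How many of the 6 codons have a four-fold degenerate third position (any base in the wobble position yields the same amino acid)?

Codon 1 CTA (Leu): third position 4-fold.
Codon 2 GAG (Glu): third position 2-fold.
Codon 3 TTA (Leu): third position 2-fold.
Codon 4 CTT (Leu): third position 4-fold.
Codon 5 GCC (Ala): third position 4-fold.
Codon 6 AGA (Arg): third position 2-fold.
Four-fold degenerate third positions: 3.

3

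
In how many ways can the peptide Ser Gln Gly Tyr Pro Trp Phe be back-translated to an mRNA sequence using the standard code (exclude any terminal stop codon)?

Ser: 6 codons.
Gln: 2 codons.
Gly: 4 codons.
Tyr: 2 codons.
Pro: 4 codons.
Trp: 1 codon.
Phe: 2 codons.
6 × 2 × 4 × 2 × 4 × 1 × 2 = 768.

768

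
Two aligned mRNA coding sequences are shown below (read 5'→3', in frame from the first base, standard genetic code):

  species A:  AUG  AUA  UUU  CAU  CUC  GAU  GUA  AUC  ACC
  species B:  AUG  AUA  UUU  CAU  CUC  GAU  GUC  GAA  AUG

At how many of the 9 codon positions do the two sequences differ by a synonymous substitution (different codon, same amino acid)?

1

Codon 1: AUG Met / AUG Met — identical.
Codon 2: AUA Ile / AUA Ile — identical.
Codon 3: UUU Phe / UUU Phe — identical.
Codon 4: CAU His / CAU His — identical.
Codon 5: CUC Leu / CUC Leu — identical.
Codon 6: GAU Asp / GAU Asp — identical.
Codon 7: GUA Val / GUC Val — synonymous.
Codon 8: AUC Ile / GAA Glu — nonsynonymous.
Codon 9: ACC Thr / AUG Met — nonsynonymous.
Synonymous differences: 1.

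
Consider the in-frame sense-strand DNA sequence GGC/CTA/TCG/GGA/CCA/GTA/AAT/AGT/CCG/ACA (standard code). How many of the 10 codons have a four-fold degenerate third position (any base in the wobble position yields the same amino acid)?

8

Codon 1 GGC (Gly): third position 4-fold.
Codon 2 CTA (Leu): third position 4-fold.
Codon 3 TCG (Ser): third position 4-fold.
Codon 4 GGA (Gly): third position 4-fold.
Codon 5 CCA (Pro): third position 4-fold.
Codon 6 GTA (Val): third position 4-fold.
Codon 7 AAT (Asn): third position 2-fold.
Codon 8 AGT (Ser): third position 2-fold.
Codon 9 CCG (Pro): third position 4-fold.
Codon 10 ACA (Thr): third position 4-fold.
Four-fold degenerate third positions: 8.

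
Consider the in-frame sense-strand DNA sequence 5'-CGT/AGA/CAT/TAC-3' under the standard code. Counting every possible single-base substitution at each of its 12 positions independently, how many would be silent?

Codon 1 (CGT, Arg): 3 synonymous substitutions.
Codon 2 (AGA, Arg): 2 synonymous substitutions.
Codon 3 (CAT, His): 1 synonymous substitution.
Codon 4 (TAC, Tyr): 1 synonymous substitution.
Total: 3 + 2 + 1 + 1 = 7.

7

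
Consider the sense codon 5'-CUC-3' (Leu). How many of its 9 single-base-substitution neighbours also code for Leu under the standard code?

Position 1: none → 0 synonymous.
Position 2: none → 0 synonymous.
Position 3: CUU, CUA, CUG → 3 synonymous.
Total: 0 + 0 + 3 = 3.

3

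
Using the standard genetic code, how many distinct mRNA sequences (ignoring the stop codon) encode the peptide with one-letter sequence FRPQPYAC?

Phe: 2 codons.
Arg: 6 codons.
Pro: 4 codons.
Gln: 2 codons.
Pro: 4 codons.
Tyr: 2 codons.
Ala: 4 codons.
Cys: 2 codons.
2 × 6 × 4 × 2 × 4 × 2 × 4 × 2 = 6144.

6144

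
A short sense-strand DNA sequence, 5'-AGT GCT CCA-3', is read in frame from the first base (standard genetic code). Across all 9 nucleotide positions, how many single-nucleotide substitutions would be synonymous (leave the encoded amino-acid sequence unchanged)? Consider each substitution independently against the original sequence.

Codon 1 (AGT, Ser): 1 synonymous substitution.
Codon 2 (GCT, Ala): 3 synonymous substitutions.
Codon 3 (CCA, Pro): 3 synonymous substitutions.
Total: 1 + 3 + 3 = 7.

7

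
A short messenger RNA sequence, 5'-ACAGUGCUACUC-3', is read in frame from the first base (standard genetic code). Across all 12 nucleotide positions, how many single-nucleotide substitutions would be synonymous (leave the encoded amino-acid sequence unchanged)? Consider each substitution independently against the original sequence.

13

Codon 1 (ACA, Thr): 3 synonymous substitutions.
Codon 2 (GUG, Val): 3 synonymous substitutions.
Codon 3 (CUA, Leu): 4 synonymous substitutions.
Codon 4 (CUC, Leu): 3 synonymous substitutions.
Total: 3 + 3 + 4 + 3 = 13.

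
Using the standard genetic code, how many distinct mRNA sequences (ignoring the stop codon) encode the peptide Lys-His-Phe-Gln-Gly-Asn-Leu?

768

Lys: 2 codons.
His: 2 codons.
Phe: 2 codons.
Gln: 2 codons.
Gly: 4 codons.
Asn: 2 codons.
Leu: 6 codons.
2 × 2 × 2 × 2 × 4 × 2 × 6 = 768.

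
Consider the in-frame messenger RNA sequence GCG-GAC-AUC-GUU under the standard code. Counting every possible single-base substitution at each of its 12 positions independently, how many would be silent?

Codon 1 (GCG, Ala): 3 synonymous substitutions.
Codon 2 (GAC, Asp): 1 synonymous substitution.
Codon 3 (AUC, Ile): 2 synonymous substitutions.
Codon 4 (GUU, Val): 3 synonymous substitutions.
Total: 3 + 1 + 2 + 3 = 9.

9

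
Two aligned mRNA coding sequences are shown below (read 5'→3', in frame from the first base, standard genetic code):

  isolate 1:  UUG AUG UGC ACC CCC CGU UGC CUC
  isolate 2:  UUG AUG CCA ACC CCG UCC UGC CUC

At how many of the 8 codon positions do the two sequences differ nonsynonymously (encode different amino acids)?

2

Codon 1: UUG Leu / UUG Leu — identical.
Codon 2: AUG Met / AUG Met — identical.
Codon 3: UGC Cys / CCA Pro — nonsynonymous.
Codon 4: ACC Thr / ACC Thr — identical.
Codon 5: CCC Pro / CCG Pro — synonymous.
Codon 6: CGU Arg / UCC Ser — nonsynonymous.
Codon 7: UGC Cys / UGC Cys — identical.
Codon 8: CUC Leu / CUC Leu — identical.
Nonsynonymous differences: 2.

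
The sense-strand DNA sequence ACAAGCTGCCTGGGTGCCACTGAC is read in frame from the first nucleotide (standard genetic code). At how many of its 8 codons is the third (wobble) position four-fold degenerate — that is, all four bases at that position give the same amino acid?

5

Codon 1 ACA (Thr): third position 4-fold.
Codon 2 AGC (Ser): third position 2-fold.
Codon 3 TGC (Cys): third position 2-fold.
Codon 4 CTG (Leu): third position 4-fold.
Codon 5 GGT (Gly): third position 4-fold.
Codon 6 GCC (Ala): third position 4-fold.
Codon 7 ACT (Thr): third position 4-fold.
Codon 8 GAC (Asp): third position 2-fold.
Four-fold degenerate third positions: 5.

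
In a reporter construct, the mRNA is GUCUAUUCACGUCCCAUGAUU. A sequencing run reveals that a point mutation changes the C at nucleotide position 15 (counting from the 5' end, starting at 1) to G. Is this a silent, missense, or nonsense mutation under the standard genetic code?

silent

Position 15 falls in codon 5: CCC → Pro.
After the substitution the codon is CCG → Pro.
Both encode Pro, so the change is synonymous.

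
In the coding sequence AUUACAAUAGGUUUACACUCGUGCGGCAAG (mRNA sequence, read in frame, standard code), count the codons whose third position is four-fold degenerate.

4

Codon 1 AUU (Ile): third position 3-fold.
Codon 2 ACA (Thr): third position 4-fold.
Codon 3 AUA (Ile): third position 3-fold.
Codon 4 GGU (Gly): third position 4-fold.
Codon 5 UUA (Leu): third position 2-fold.
Codon 6 CAC (His): third position 2-fold.
Codon 7 UCG (Ser): third position 4-fold.
Codon 8 UGC (Cys): third position 2-fold.
Codon 9 GGC (Gly): third position 4-fold.
Codon 10 AAG (Lys): third position 2-fold.
Four-fold degenerate third positions: 4.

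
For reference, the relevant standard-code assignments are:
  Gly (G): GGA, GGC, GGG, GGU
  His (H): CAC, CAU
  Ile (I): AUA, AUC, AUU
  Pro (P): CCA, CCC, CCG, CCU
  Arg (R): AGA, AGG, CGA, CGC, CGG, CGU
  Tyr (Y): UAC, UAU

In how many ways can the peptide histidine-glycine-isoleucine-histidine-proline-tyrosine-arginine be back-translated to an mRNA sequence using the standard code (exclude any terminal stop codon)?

His: 2 codons.
Gly: 4 codons.
Ile: 3 codons.
His: 2 codons.
Pro: 4 codons.
Tyr: 2 codons.
Arg: 6 codons.
2 × 4 × 3 × 2 × 4 × 2 × 6 = 2304.

2304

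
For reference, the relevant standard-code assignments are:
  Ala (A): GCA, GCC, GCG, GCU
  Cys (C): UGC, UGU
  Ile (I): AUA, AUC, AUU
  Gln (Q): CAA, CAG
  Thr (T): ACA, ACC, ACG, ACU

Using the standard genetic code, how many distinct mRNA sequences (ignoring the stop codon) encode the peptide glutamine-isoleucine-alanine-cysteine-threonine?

Gln: 2 codons.
Ile: 3 codons.
Ala: 4 codons.
Cys: 2 codons.
Thr: 4 codons.
2 × 3 × 4 × 2 × 4 = 192.

192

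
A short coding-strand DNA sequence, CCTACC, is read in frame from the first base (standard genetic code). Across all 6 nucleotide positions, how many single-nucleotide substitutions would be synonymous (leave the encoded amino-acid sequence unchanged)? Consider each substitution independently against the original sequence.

Codon 1 (CCT, Pro): 3 synonymous substitutions.
Codon 2 (ACC, Thr): 3 synonymous substitutions.
Total: 3 + 3 = 6.

6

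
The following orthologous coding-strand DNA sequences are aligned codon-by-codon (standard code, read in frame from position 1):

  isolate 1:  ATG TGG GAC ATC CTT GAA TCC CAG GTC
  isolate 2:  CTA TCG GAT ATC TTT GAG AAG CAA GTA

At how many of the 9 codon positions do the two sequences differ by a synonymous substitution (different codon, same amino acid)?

Codon 1: ATG Met / CTA Leu — nonsynonymous.
Codon 2: TGG Trp / TCG Ser — nonsynonymous.
Codon 3: GAC Asp / GAT Asp — synonymous.
Codon 4: ATC Ile / ATC Ile — identical.
Codon 5: CTT Leu / TTT Phe — nonsynonymous.
Codon 6: GAA Glu / GAG Glu — synonymous.
Codon 7: TCC Ser / AAG Lys — nonsynonymous.
Codon 8: CAG Gln / CAA Gln — synonymous.
Codon 9: GTC Val / GTA Val — synonymous.
Synonymous differences: 4.

4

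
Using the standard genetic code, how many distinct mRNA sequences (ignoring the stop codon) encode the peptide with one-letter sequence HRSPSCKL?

His: 2 codons.
Arg: 6 codons.
Ser: 6 codons.
Pro: 4 codons.
Ser: 6 codons.
Cys: 2 codons.
Lys: 2 codons.
Leu: 6 codons.
2 × 6 × 6 × 4 × 6 × 2 × 2 × 6 = 41472.

41472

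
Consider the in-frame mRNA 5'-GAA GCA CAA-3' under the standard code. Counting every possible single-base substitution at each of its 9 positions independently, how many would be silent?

Codon 1 (GAA, Glu): 1 synonymous substitution.
Codon 2 (GCA, Ala): 3 synonymous substitutions.
Codon 3 (CAA, Gln): 1 synonymous substitution.
Total: 1 + 3 + 1 = 5.

5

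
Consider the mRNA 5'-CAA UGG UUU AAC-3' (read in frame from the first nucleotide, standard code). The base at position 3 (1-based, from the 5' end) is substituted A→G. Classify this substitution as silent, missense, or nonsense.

silent

Position 3 falls in codon 1: CAA → Gln.
After the substitution the codon is CAG → Gln.
Both encode Gln, so the change is synonymous.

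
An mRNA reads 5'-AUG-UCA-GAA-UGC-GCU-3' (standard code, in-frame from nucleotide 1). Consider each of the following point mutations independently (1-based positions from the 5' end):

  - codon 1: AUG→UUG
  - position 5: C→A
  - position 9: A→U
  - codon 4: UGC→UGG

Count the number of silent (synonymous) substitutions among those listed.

0

Codon 1: AUG (Met) → UUG (Leu) — missense.
Codon 2: UCA (Ser) → UAA (Stop) — nonsense.
Codon 3: GAA (Glu) → GAU (Asp) — missense.
Codon 4: UGC (Cys) → UGG (Trp) — missense.
Synonymous: 0 of 4.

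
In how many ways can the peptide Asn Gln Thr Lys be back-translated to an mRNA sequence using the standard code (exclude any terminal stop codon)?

Asn: 2 codons.
Gln: 2 codons.
Thr: 4 codons.
Lys: 2 codons.
2 × 2 × 4 × 2 = 32.

32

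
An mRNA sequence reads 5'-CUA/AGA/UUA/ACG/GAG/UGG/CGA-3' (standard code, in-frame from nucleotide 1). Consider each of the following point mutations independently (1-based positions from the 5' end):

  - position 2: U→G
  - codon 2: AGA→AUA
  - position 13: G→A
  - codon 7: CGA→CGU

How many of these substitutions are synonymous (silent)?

Codon 1: CUA (Leu) → CGA (Arg) — missense.
Codon 2: AGA (Arg) → AUA (Ile) — missense.
Codon 5: GAG (Glu) → AAG (Lys) — missense.
Codon 7: CGA (Arg) → CGU (Arg) — synonymous.
Synonymous: 1 of 4.

1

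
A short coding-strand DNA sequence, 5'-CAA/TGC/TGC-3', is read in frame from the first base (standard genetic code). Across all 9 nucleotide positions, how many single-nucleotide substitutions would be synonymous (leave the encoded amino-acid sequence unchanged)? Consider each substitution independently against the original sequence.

3

Codon 1 (CAA, Gln): 1 synonymous substitution.
Codon 2 (TGC, Cys): 1 synonymous substitution.
Codon 3 (TGC, Cys): 1 synonymous substitution.
Total: 1 + 1 + 1 = 3.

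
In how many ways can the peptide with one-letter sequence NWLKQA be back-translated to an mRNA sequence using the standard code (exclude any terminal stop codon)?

192

Asn: 2 codons.
Trp: 1 codon.
Leu: 6 codons.
Lys: 2 codons.
Gln: 2 codons.
Ala: 4 codons.
2 × 1 × 6 × 2 × 2 × 4 = 192.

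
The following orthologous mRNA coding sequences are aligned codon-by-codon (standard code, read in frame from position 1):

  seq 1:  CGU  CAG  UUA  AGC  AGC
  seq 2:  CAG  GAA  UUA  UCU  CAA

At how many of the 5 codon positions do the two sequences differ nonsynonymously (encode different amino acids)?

3

Codon 1: CGU Arg / CAG Gln — nonsynonymous.
Codon 2: CAG Gln / GAA Glu — nonsynonymous.
Codon 3: UUA Leu / UUA Leu — identical.
Codon 4: AGC Ser / UCU Ser — synonymous.
Codon 5: AGC Ser / CAA Gln — nonsynonymous.
Nonsynonymous differences: 3.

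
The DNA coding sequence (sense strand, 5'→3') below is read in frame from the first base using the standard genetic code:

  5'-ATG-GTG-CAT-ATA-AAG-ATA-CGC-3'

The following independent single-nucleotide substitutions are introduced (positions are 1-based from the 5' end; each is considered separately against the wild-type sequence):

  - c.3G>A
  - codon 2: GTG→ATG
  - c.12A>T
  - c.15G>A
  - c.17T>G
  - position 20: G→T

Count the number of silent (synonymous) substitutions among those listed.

Codon 1: ATG (Met) → ATA (Ile) — missense.
Codon 2: GTG (Val) → ATG (Met) — missense.
Codon 4: ATA (Ile) → ATT (Ile) — synonymous.
Codon 5: AAG (Lys) → AAA (Lys) — synonymous.
Codon 6: ATA (Ile) → AGA (Arg) — missense.
Codon 7: CGC (Arg) → CTC (Leu) — missense.
Synonymous: 2 of 6.

2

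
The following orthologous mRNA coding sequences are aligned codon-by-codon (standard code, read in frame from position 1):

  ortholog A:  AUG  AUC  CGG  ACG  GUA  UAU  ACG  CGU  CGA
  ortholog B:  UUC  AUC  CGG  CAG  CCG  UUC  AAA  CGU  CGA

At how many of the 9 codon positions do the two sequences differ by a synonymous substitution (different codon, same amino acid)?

0

Codon 1: AUG Met / UUC Phe — nonsynonymous.
Codon 2: AUC Ile / AUC Ile — identical.
Codon 3: CGG Arg / CGG Arg — identical.
Codon 4: ACG Thr / CAG Gln — nonsynonymous.
Codon 5: GUA Val / CCG Pro — nonsynonymous.
Codon 6: UAU Tyr / UUC Phe — nonsynonymous.
Codon 7: ACG Thr / AAA Lys — nonsynonymous.
Codon 8: CGU Arg / CGU Arg — identical.
Codon 9: CGA Arg / CGA Arg — identical.
Synonymous differences: 0.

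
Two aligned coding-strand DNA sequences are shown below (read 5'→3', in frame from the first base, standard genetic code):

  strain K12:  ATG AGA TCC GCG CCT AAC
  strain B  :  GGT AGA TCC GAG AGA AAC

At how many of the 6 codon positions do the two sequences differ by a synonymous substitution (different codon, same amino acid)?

Codon 1: ATG Met / GGT Gly — nonsynonymous.
Codon 2: AGA Arg / AGA Arg — identical.
Codon 3: TCC Ser / TCC Ser — identical.
Codon 4: GCG Ala / GAG Glu — nonsynonymous.
Codon 5: CCT Pro / AGA Arg — nonsynonymous.
Codon 6: AAC Asn / AAC Asn — identical.
Synonymous differences: 0.

0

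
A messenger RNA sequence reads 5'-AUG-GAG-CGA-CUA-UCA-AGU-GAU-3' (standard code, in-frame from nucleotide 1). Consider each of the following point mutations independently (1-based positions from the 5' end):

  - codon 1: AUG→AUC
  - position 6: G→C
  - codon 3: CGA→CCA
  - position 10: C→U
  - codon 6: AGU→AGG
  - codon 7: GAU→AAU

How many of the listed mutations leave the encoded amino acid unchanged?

1

Codon 1: AUG (Met) → AUC (Ile) — missense.
Codon 2: GAG (Glu) → GAC (Asp) — missense.
Codon 3: CGA (Arg) → CCA (Pro) — missense.
Codon 4: CUA (Leu) → UUA (Leu) — synonymous.
Codon 6: AGU (Ser) → AGG (Arg) — missense.
Codon 7: GAU (Asp) → AAU (Asn) — missense.
Synonymous: 1 of 6.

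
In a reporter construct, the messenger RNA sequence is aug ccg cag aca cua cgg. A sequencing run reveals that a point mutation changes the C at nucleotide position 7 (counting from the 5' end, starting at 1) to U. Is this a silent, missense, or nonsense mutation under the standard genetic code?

Position 7 falls in codon 3: CAG → Gln.
After the substitution the codon is UAG → Stop.
The new codon is a stop codon, so this is a nonsense mutation.

nonsense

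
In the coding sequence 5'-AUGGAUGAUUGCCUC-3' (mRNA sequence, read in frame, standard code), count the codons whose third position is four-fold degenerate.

Codon 1 AUG (Met): third position 1-fold.
Codon 2 GAU (Asp): third position 2-fold.
Codon 3 GAU (Asp): third position 2-fold.
Codon 4 UGC (Cys): third position 2-fold.
Codon 5 CUC (Leu): third position 4-fold.
Four-fold degenerate third positions: 1.

1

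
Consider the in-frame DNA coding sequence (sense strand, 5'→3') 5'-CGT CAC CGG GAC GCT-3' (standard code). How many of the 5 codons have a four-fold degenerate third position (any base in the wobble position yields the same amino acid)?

Codon 1 CGT (Arg): third position 4-fold.
Codon 2 CAC (His): third position 2-fold.
Codon 3 CGG (Arg): third position 4-fold.
Codon 4 GAC (Asp): third position 2-fold.
Codon 5 GCT (Ala): third position 4-fold.
Four-fold degenerate third positions: 3.

3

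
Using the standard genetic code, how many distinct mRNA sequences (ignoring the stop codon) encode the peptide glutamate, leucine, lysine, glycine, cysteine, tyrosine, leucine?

2304

Glu: 2 codons.
Leu: 6 codons.
Lys: 2 codons.
Gly: 4 codons.
Cys: 2 codons.
Tyr: 2 codons.
Leu: 6 codons.
2 × 6 × 2 × 4 × 2 × 2 × 6 = 2304.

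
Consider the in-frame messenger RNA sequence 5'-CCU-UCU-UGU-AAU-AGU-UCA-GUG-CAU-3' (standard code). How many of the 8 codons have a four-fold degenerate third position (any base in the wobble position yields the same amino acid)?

4

Codon 1 CCU (Pro): third position 4-fold.
Codon 2 UCU (Ser): third position 4-fold.
Codon 3 UGU (Cys): third position 2-fold.
Codon 4 AAU (Asn): third position 2-fold.
Codon 5 AGU (Ser): third position 2-fold.
Codon 6 UCA (Ser): third position 4-fold.
Codon 7 GUG (Val): third position 4-fold.
Codon 8 CAU (His): third position 2-fold.
Four-fold degenerate third positions: 4.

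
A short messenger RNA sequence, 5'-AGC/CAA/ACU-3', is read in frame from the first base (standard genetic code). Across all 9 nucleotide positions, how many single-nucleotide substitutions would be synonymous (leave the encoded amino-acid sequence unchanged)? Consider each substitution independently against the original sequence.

5

Codon 1 (AGC, Ser): 1 synonymous substitution.
Codon 2 (CAA, Gln): 1 synonymous substitution.
Codon 3 (ACU, Thr): 3 synonymous substitutions.
Total: 1 + 1 + 3 = 5.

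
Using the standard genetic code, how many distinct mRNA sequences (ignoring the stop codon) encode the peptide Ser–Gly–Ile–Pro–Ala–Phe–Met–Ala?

Ser: 6 codons.
Gly: 4 codons.
Ile: 3 codons.
Pro: 4 codons.
Ala: 4 codons.
Phe: 2 codons.
Met: 1 codon.
Ala: 4 codons.
6 × 4 × 3 × 4 × 4 × 2 × 1 × 4 = 9216.

9216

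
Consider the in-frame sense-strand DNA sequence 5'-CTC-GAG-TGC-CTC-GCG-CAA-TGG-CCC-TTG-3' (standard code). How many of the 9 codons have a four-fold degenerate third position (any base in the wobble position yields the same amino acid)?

Codon 1 CTC (Leu): third position 4-fold.
Codon 2 GAG (Glu): third position 2-fold.
Codon 3 TGC (Cys): third position 2-fold.
Codon 4 CTC (Leu): third position 4-fold.
Codon 5 GCG (Ala): third position 4-fold.
Codon 6 CAA (Gln): third position 2-fold.
Codon 7 TGG (Trp): third position 1-fold.
Codon 8 CCC (Pro): third position 4-fold.
Codon 9 TTG (Leu): third position 2-fold.
Four-fold degenerate third positions: 4.

4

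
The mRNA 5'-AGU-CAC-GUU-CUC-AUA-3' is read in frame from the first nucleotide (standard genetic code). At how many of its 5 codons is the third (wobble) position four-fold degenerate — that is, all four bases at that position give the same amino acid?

Codon 1 AGU (Ser): third position 2-fold.
Codon 2 CAC (His): third position 2-fold.
Codon 3 GUU (Val): third position 4-fold.
Codon 4 CUC (Leu): third position 4-fold.
Codon 5 AUA (Ile): third position 3-fold.
Four-fold degenerate third positions: 2.

2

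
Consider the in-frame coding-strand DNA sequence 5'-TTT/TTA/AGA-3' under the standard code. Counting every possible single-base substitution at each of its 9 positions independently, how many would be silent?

5

Codon 1 (TTT, Phe): 1 synonymous substitution.
Codon 2 (TTA, Leu): 2 synonymous substitutions.
Codon 3 (AGA, Arg): 2 synonymous substitutions.
Total: 1 + 2 + 2 = 5.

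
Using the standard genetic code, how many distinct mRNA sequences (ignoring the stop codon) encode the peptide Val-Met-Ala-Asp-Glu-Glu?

128

Val: 4 codons.
Met: 1 codon.
Ala: 4 codons.
Asp: 2 codons.
Glu: 2 codons.
Glu: 2 codons.
4 × 1 × 4 × 2 × 2 × 2 = 128.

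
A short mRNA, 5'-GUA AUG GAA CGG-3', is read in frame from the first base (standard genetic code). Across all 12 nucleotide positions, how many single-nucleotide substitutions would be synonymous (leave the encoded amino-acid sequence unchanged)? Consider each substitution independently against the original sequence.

Codon 1 (GUA, Val): 3 synonymous substitutions.
Codon 2 (AUG, Met): 0 synonymous substitutions.
Codon 3 (GAA, Glu): 1 synonymous substitution.
Codon 4 (CGG, Arg): 4 synonymous substitutions.
Total: 3 + 0 + 1 + 4 = 8.

8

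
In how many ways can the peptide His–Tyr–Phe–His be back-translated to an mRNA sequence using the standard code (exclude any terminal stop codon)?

His: 2 codons.
Tyr: 2 codons.
Phe: 2 codons.
His: 2 codons.
2 × 2 × 2 × 2 = 16.

16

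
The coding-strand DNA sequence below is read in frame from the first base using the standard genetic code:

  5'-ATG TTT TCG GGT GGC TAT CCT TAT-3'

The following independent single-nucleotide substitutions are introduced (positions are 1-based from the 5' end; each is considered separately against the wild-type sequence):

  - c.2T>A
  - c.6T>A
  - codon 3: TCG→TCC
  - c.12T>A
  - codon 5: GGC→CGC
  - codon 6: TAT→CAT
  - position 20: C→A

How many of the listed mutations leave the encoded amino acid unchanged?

2

Codon 1: ATG (Met) → AAG (Lys) — missense.
Codon 2: TTT (Phe) → TTA (Leu) — missense.
Codon 3: TCG (Ser) → TCC (Ser) — synonymous.
Codon 4: GGT (Gly) → GGA (Gly) — synonymous.
Codon 5: GGC (Gly) → CGC (Arg) — missense.
Codon 6: TAT (Tyr) → CAT (His) — missense.
Codon 7: CCT (Pro) → CAT (His) — missense.
Synonymous: 2 of 7.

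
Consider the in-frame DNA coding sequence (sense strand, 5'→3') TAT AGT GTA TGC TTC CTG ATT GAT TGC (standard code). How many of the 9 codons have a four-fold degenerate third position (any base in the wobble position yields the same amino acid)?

Codon 1 TAT (Tyr): third position 2-fold.
Codon 2 AGT (Ser): third position 2-fold.
Codon 3 GTA (Val): third position 4-fold.
Codon 4 TGC (Cys): third position 2-fold.
Codon 5 TTC (Phe): third position 2-fold.
Codon 6 CTG (Leu): third position 4-fold.
Codon 7 ATT (Ile): third position 3-fold.
Codon 8 GAT (Asp): third position 2-fold.
Codon 9 TGC (Cys): third position 2-fold.
Four-fold degenerate third positions: 2.

2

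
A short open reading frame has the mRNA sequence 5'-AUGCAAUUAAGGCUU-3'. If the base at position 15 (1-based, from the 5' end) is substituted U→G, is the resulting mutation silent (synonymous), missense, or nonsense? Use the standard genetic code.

Position 15 falls in codon 5: CUU → Leu.
After the substitution the codon is CUG → Leu.
Both encode Leu, so the change is synonymous.

silent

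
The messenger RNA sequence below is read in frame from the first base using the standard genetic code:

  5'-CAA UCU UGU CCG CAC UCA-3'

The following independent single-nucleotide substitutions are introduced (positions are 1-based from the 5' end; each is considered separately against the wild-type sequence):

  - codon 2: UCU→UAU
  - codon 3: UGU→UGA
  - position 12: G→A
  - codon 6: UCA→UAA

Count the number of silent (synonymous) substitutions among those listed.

1

Codon 2: UCU (Ser) → UAU (Tyr) — missense.
Codon 3: UGU (Cys) → UGA (Stop) — nonsense.
Codon 4: CCG (Pro) → CCA (Pro) — synonymous.
Codon 6: UCA (Ser) → UAA (Stop) — nonsense.
Synonymous: 1 of 4.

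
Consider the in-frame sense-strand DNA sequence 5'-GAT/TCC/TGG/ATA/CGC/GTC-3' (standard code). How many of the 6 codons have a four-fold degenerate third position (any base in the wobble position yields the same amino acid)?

3

Codon 1 GAT (Asp): third position 2-fold.
Codon 2 TCC (Ser): third position 4-fold.
Codon 3 TGG (Trp): third position 1-fold.
Codon 4 ATA (Ile): third position 3-fold.
Codon 5 CGC (Arg): third position 4-fold.
Codon 6 GTC (Val): third position 4-fold.
Four-fold degenerate third positions: 3.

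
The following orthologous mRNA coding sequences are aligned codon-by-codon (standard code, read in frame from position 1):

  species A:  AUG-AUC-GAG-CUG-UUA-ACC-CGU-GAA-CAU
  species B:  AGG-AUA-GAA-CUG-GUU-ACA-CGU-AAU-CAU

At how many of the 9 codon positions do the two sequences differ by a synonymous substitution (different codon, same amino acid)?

Codon 1: AUG Met / AGG Arg — nonsynonymous.
Codon 2: AUC Ile / AUA Ile — synonymous.
Codon 3: GAG Glu / GAA Glu — synonymous.
Codon 4: CUG Leu / CUG Leu — identical.
Codon 5: UUA Leu / GUU Val — nonsynonymous.
Codon 6: ACC Thr / ACA Thr — synonymous.
Codon 7: CGU Arg / CGU Arg — identical.
Codon 8: GAA Glu / AAU Asn — nonsynonymous.
Codon 9: CAU His / CAU His — identical.
Synonymous differences: 3.

3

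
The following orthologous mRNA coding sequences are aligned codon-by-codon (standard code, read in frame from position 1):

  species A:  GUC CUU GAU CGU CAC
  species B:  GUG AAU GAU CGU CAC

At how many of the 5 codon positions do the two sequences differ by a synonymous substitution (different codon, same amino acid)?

1

Codon 1: GUC Val / GUG Val — synonymous.
Codon 2: CUU Leu / AAU Asn — nonsynonymous.
Codon 3: GAU Asp / GAU Asp — identical.
Codon 4: CGU Arg / CGU Arg — identical.
Codon 5: CAC His / CAC His — identical.
Synonymous differences: 1.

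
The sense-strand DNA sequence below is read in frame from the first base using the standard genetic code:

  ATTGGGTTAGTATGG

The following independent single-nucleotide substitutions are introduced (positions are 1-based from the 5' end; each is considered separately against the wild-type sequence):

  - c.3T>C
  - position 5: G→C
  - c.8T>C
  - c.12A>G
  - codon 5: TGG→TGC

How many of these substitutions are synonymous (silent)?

2

Codon 1: ATT (Ile) → ATC (Ile) — synonymous.
Codon 2: GGG (Gly) → GCG (Ala) — missense.
Codon 3: TTA (Leu) → TCA (Ser) — missense.
Codon 4: GTA (Val) → GTG (Val) — synonymous.
Codon 5: TGG (Trp) → TGC (Cys) — missense.
Synonymous: 2 of 5.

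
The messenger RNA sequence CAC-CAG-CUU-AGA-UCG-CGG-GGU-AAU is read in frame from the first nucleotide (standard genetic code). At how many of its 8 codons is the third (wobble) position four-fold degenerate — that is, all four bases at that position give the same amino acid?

Codon 1 CAC (His): third position 2-fold.
Codon 2 CAG (Gln): third position 2-fold.
Codon 3 CUU (Leu): third position 4-fold.
Codon 4 AGA (Arg): third position 2-fold.
Codon 5 UCG (Ser): third position 4-fold.
Codon 6 CGG (Arg): third position 4-fold.
Codon 7 GGU (Gly): third position 4-fold.
Codon 8 AAU (Asn): third position 2-fold.
Four-fold degenerate third positions: 4.

4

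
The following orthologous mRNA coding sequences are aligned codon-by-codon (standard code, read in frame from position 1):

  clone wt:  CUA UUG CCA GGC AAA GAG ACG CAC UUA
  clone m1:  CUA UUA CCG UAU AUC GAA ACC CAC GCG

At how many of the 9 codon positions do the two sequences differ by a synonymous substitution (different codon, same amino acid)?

4

Codon 1: CUA Leu / CUA Leu — identical.
Codon 2: UUG Leu / UUA Leu — synonymous.
Codon 3: CCA Pro / CCG Pro — synonymous.
Codon 4: GGC Gly / UAU Tyr — nonsynonymous.
Codon 5: AAA Lys / AUC Ile — nonsynonymous.
Codon 6: GAG Glu / GAA Glu — synonymous.
Codon 7: ACG Thr / ACC Thr — synonymous.
Codon 8: CAC His / CAC His — identical.
Codon 9: UUA Leu / GCG Ala — nonsynonymous.
Synonymous differences: 4.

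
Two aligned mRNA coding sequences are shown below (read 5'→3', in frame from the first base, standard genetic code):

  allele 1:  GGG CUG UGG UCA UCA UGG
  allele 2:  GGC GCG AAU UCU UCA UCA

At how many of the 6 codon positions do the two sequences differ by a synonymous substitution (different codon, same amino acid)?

Codon 1: GGG Gly / GGC Gly — synonymous.
Codon 2: CUG Leu / GCG Ala — nonsynonymous.
Codon 3: UGG Trp / AAU Asn — nonsynonymous.
Codon 4: UCA Ser / UCU Ser — synonymous.
Codon 5: UCA Ser / UCA Ser — identical.
Codon 6: UGG Trp / UCA Ser — nonsynonymous.
Synonymous differences: 2.

2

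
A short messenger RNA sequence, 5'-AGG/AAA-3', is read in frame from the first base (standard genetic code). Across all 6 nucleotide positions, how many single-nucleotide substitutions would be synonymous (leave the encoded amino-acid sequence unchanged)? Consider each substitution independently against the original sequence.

Codon 1 (AGG, Arg): 2 synonymous substitutions.
Codon 2 (AAA, Lys): 1 synonymous substitution.
Total: 2 + 1 = 3.

3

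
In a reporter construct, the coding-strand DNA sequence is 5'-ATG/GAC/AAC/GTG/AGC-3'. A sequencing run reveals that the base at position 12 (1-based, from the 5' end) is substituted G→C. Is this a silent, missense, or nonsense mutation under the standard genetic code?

Position 12 falls in codon 4: GTG → Val.
After the substitution the codon is GTC → Val.
Both encode Val, so the change is synonymous.

silent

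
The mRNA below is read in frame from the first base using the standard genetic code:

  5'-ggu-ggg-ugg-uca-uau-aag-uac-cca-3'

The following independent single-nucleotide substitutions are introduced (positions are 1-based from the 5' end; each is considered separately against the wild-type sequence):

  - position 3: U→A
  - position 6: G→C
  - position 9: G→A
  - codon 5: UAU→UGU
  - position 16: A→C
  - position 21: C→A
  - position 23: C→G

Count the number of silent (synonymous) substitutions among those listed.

Codon 1: GGU (Gly) → GGA (Gly) — synonymous.
Codon 2: GGG (Gly) → GGC (Gly) — synonymous.
Codon 3: UGG (Trp) → UGA (Stop) — nonsense.
Codon 5: UAU (Tyr) → UGU (Cys) — missense.
Codon 6: AAG (Lys) → CAG (Gln) — missense.
Codon 7: UAC (Tyr) → UAA (Stop) — nonsense.
Codon 8: CCA (Pro) → CGA (Arg) — missense.
Synonymous: 2 of 7.

2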